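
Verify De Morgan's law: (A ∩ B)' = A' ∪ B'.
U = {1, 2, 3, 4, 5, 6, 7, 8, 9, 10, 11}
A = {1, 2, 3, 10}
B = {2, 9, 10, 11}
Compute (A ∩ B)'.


U = {1, 2, 3, 4, 5, 6, 7, 8, 9, 10, 11}
A = {1, 2, 3, 10}, B = {2, 9, 10, 11}
A ∩ B = {2, 10}
(A ∩ B)' = U \ (A ∩ B) = {1, 3, 4, 5, 6, 7, 8, 9, 11}
Verification via A' ∪ B': A' = {4, 5, 6, 7, 8, 9, 11}, B' = {1, 3, 4, 5, 6, 7, 8}
A' ∪ B' = {1, 3, 4, 5, 6, 7, 8, 9, 11} ✓

{1, 3, 4, 5, 6, 7, 8, 9, 11}


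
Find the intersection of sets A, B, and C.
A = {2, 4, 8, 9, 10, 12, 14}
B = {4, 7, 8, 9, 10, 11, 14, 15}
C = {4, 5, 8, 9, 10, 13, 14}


Set A = {2, 4, 8, 9, 10, 12, 14}
Set B = {4, 7, 8, 9, 10, 11, 14, 15}
Set C = {4, 5, 8, 9, 10, 13, 14}
First, A ∩ B = {4, 8, 9, 10, 14}
Then, (A ∩ B) ∩ C = {4, 8, 9, 10, 14}

{4, 8, 9, 10, 14}


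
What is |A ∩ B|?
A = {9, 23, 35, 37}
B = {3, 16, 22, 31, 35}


Set A = {9, 23, 35, 37}
Set B = {3, 16, 22, 31, 35}
A ∩ B = {35}
|A ∩ B| = 1

1


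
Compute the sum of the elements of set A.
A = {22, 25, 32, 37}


Set A = {22, 25, 32, 37}
Sum = 22 + 25 + 32 + 37 = 116

116


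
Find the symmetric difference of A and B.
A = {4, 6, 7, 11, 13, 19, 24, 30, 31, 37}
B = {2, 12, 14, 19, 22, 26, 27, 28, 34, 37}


Set A = {4, 6, 7, 11, 13, 19, 24, 30, 31, 37}
Set B = {2, 12, 14, 19, 22, 26, 27, 28, 34, 37}
A △ B = (A \ B) ∪ (B \ A)
Elements in A but not B: {4, 6, 7, 11, 13, 24, 30, 31}
Elements in B but not A: {2, 12, 14, 22, 26, 27, 28, 34}
A △ B = {2, 4, 6, 7, 11, 12, 13, 14, 22, 24, 26, 27, 28, 30, 31, 34}

{2, 4, 6, 7, 11, 12, 13, 14, 22, 24, 26, 27, 28, 30, 31, 34}


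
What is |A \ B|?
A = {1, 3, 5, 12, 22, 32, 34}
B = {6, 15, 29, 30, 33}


Set A = {1, 3, 5, 12, 22, 32, 34}
Set B = {6, 15, 29, 30, 33}
A \ B = {1, 3, 5, 12, 22, 32, 34}
|A \ B| = 7

7


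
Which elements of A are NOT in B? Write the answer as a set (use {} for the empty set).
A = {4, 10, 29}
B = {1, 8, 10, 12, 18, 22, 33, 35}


Set A = {4, 10, 29}
Set B = {1, 8, 10, 12, 18, 22, 33, 35}
Check each element of A against B:
4 ∉ B (include), 10 ∈ B, 29 ∉ B (include)
Elements of A not in B: {4, 29}

{4, 29}


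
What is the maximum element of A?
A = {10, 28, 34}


Set A = {10, 28, 34}
Elements in ascending order: 10, 28, 34
The largest element is 34.

34


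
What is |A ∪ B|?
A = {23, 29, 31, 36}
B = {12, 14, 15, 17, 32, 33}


Set A = {23, 29, 31, 36}, |A| = 4
Set B = {12, 14, 15, 17, 32, 33}, |B| = 6
A ∩ B = {}, |A ∩ B| = 0
|A ∪ B| = |A| + |B| - |A ∩ B| = 4 + 6 - 0 = 10

10


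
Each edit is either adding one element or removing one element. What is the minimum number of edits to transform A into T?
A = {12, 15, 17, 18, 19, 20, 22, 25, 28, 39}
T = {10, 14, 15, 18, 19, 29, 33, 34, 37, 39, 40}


Set A = {12, 15, 17, 18, 19, 20, 22, 25, 28, 39}
Set T = {10, 14, 15, 18, 19, 29, 33, 34, 37, 39, 40}
Elements to remove from A (in A, not in T): {12, 17, 20, 22, 25, 28} → 6 removals
Elements to add to A (in T, not in A): {10, 14, 29, 33, 34, 37, 40} → 7 additions
Total edits = 6 + 7 = 13

13


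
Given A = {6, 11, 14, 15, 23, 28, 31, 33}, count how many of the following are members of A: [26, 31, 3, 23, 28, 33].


Set A = {6, 11, 14, 15, 23, 28, 31, 33}
Candidates: [26, 31, 3, 23, 28, 33]
Check each candidate:
26 ∉ A, 31 ∈ A, 3 ∉ A, 23 ∈ A, 28 ∈ A, 33 ∈ A
Count of candidates in A: 4

4


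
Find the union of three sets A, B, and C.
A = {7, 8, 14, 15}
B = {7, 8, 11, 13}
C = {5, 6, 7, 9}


Set A = {7, 8, 14, 15}
Set B = {7, 8, 11, 13}
Set C = {5, 6, 7, 9}
First, A ∪ B = {7, 8, 11, 13, 14, 15}
Then, (A ∪ B) ∪ C = {5, 6, 7, 8, 9, 11, 13, 14, 15}

{5, 6, 7, 8, 9, 11, 13, 14, 15}


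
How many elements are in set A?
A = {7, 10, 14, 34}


Set A = {7, 10, 14, 34}
Listing elements: 7, 10, 14, 34
Counting: 4 elements
|A| = 4

4


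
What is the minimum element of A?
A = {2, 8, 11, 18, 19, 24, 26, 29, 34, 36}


Set A = {2, 8, 11, 18, 19, 24, 26, 29, 34, 36}
Elements in ascending order: 2, 8, 11, 18, 19, 24, 26, 29, 34, 36
The smallest element is 2.

2


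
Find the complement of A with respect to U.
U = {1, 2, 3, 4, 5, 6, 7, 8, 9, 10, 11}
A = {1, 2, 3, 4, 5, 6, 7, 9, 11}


Universal set U = {1, 2, 3, 4, 5, 6, 7, 8, 9, 10, 11}
Set A = {1, 2, 3, 4, 5, 6, 7, 9, 11}
A' = U \ A = elements in U but not in A
Checking each element of U:
1 (in A, exclude), 2 (in A, exclude), 3 (in A, exclude), 4 (in A, exclude), 5 (in A, exclude), 6 (in A, exclude), 7 (in A, exclude), 8 (not in A, include), 9 (in A, exclude), 10 (not in A, include), 11 (in A, exclude)
A' = {8, 10}

{8, 10}


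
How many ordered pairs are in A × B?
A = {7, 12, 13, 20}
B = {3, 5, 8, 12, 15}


Set A = {7, 12, 13, 20} has 4 elements.
Set B = {3, 5, 8, 12, 15} has 5 elements.
|A × B| = |A| × |B| = 4 × 5 = 20

20


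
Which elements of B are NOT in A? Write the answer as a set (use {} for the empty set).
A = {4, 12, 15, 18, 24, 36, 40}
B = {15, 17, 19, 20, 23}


Set A = {4, 12, 15, 18, 24, 36, 40}
Set B = {15, 17, 19, 20, 23}
Check each element of B against A:
15 ∈ A, 17 ∉ A (include), 19 ∉ A (include), 20 ∉ A (include), 23 ∉ A (include)
Elements of B not in A: {17, 19, 20, 23}

{17, 19, 20, 23}


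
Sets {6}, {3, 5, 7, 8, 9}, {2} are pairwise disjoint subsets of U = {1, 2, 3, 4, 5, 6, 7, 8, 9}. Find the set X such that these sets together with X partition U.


U = {1, 2, 3, 4, 5, 6, 7, 8, 9}
Shown blocks: {6}, {3, 5, 7, 8, 9}, {2}
A partition's blocks are pairwise disjoint and cover U, so the missing block = U \ (union of shown blocks).
Union of shown blocks: {2, 3, 5, 6, 7, 8, 9}
Missing block = U \ (union) = {1, 4}

{1, 4}


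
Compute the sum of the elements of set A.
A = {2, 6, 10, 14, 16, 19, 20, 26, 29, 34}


Set A = {2, 6, 10, 14, 16, 19, 20, 26, 29, 34}
Sum = 2 + 6 + 10 + 14 + 16 + 19 + 20 + 26 + 29 + 34 = 176

176


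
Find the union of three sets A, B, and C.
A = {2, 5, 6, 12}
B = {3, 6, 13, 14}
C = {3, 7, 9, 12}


Set A = {2, 5, 6, 12}
Set B = {3, 6, 13, 14}
Set C = {3, 7, 9, 12}
First, A ∪ B = {2, 3, 5, 6, 12, 13, 14}
Then, (A ∪ B) ∪ C = {2, 3, 5, 6, 7, 9, 12, 13, 14}

{2, 3, 5, 6, 7, 9, 12, 13, 14}


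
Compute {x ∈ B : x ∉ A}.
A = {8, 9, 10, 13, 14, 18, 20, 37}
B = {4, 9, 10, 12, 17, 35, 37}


Set A = {8, 9, 10, 13, 14, 18, 20, 37}
Set B = {4, 9, 10, 12, 17, 35, 37}
Check each element of B against A:
4 ∉ A (include), 9 ∈ A, 10 ∈ A, 12 ∉ A (include), 17 ∉ A (include), 35 ∉ A (include), 37 ∈ A
Elements of B not in A: {4, 12, 17, 35}

{4, 12, 17, 35}


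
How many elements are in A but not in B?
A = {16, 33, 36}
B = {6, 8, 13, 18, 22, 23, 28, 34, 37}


Set A = {16, 33, 36}
Set B = {6, 8, 13, 18, 22, 23, 28, 34, 37}
A \ B = {16, 33, 36}
|A \ B| = 3

3


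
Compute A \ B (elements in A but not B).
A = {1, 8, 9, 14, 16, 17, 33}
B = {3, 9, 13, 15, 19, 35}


Set A = {1, 8, 9, 14, 16, 17, 33}
Set B = {3, 9, 13, 15, 19, 35}
A \ B includes elements in A that are not in B.
Check each element of A:
1 (not in B, keep), 8 (not in B, keep), 9 (in B, remove), 14 (not in B, keep), 16 (not in B, keep), 17 (not in B, keep), 33 (not in B, keep)
A \ B = {1, 8, 14, 16, 17, 33}

{1, 8, 14, 16, 17, 33}


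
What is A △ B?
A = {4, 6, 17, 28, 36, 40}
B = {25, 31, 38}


Set A = {4, 6, 17, 28, 36, 40}
Set B = {25, 31, 38}
A △ B = (A \ B) ∪ (B \ A)
Elements in A but not B: {4, 6, 17, 28, 36, 40}
Elements in B but not A: {25, 31, 38}
A △ B = {4, 6, 17, 25, 28, 31, 36, 38, 40}

{4, 6, 17, 25, 28, 31, 36, 38, 40}


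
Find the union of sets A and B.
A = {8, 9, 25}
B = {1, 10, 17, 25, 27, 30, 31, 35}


Set A = {8, 9, 25}
Set B = {1, 10, 17, 25, 27, 30, 31, 35}
A ∪ B includes all elements in either set.
Elements from A: {8, 9, 25}
Elements from B not already included: {1, 10, 17, 27, 30, 31, 35}
A ∪ B = {1, 8, 9, 10, 17, 25, 27, 30, 31, 35}

{1, 8, 9, 10, 17, 25, 27, 30, 31, 35}


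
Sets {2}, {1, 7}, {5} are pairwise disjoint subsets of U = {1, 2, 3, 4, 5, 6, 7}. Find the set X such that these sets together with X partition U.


U = {1, 2, 3, 4, 5, 6, 7}
Shown blocks: {2}, {1, 7}, {5}
A partition's blocks are pairwise disjoint and cover U, so the missing block = U \ (union of shown blocks).
Union of shown blocks: {1, 2, 5, 7}
Missing block = U \ (union) = {3, 4, 6}

{3, 4, 6}


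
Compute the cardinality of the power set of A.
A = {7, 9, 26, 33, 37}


Set A = {7, 9, 26, 33, 37}
|A| = 5
The power set P(A) contains all subsets of A.
|P(A)| = 2^|A| = 2^5 = 32

32


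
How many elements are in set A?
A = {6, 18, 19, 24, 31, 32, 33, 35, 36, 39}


Set A = {6, 18, 19, 24, 31, 32, 33, 35, 36, 39}
Listing elements: 6, 18, 19, 24, 31, 32, 33, 35, 36, 39
Counting: 10 elements
|A| = 10

10


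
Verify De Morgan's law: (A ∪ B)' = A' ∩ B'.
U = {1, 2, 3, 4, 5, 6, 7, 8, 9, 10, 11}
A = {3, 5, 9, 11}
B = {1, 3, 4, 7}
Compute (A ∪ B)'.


U = {1, 2, 3, 4, 5, 6, 7, 8, 9, 10, 11}
A = {3, 5, 9, 11}, B = {1, 3, 4, 7}
A ∪ B = {1, 3, 4, 5, 7, 9, 11}
(A ∪ B)' = U \ (A ∪ B) = {2, 6, 8, 10}
Verification via A' ∩ B': A' = {1, 2, 4, 6, 7, 8, 10}, B' = {2, 5, 6, 8, 9, 10, 11}
A' ∩ B' = {2, 6, 8, 10} ✓

{2, 6, 8, 10}


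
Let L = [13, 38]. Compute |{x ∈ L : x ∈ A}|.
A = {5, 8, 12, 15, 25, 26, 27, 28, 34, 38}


Set A = {5, 8, 12, 15, 25, 26, 27, 28, 34, 38}
Candidates: [13, 38]
Check each candidate:
13 ∉ A, 38 ∈ A
Count of candidates in A: 1

1


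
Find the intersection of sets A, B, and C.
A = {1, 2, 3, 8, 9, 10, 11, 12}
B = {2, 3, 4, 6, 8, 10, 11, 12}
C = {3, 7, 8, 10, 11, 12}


Set A = {1, 2, 3, 8, 9, 10, 11, 12}
Set B = {2, 3, 4, 6, 8, 10, 11, 12}
Set C = {3, 7, 8, 10, 11, 12}
First, A ∩ B = {2, 3, 8, 10, 11, 12}
Then, (A ∩ B) ∩ C = {3, 8, 10, 11, 12}

{3, 8, 10, 11, 12}


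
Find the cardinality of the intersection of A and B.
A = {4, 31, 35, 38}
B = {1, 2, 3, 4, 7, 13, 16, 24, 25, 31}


Set A = {4, 31, 35, 38}
Set B = {1, 2, 3, 4, 7, 13, 16, 24, 25, 31}
A ∩ B = {4, 31}
|A ∩ B| = 2

2


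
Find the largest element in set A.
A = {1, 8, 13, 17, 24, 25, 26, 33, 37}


Set A = {1, 8, 13, 17, 24, 25, 26, 33, 37}
Elements in ascending order: 1, 8, 13, 17, 24, 25, 26, 33, 37
The largest element is 37.

37


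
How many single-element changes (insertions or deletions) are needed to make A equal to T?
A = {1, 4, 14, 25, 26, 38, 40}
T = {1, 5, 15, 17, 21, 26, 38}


Set A = {1, 4, 14, 25, 26, 38, 40}
Set T = {1, 5, 15, 17, 21, 26, 38}
Elements to remove from A (in A, not in T): {4, 14, 25, 40} → 4 removals
Elements to add to A (in T, not in A): {5, 15, 17, 21} → 4 additions
Total edits = 4 + 4 = 8

8


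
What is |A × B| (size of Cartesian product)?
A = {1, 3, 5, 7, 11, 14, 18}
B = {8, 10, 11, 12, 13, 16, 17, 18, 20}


Set A = {1, 3, 5, 7, 11, 14, 18} has 7 elements.
Set B = {8, 10, 11, 12, 13, 16, 17, 18, 20} has 9 elements.
|A × B| = |A| × |B| = 7 × 9 = 63

63


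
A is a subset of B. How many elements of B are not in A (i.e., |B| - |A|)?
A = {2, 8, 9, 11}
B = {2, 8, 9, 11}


Set A = {2, 8, 9, 11}, |A| = 4
Set B = {2, 8, 9, 11}, |B| = 4
Since A ⊆ B: B \ A = {}
|B| - |A| = 4 - 4 = 0

0


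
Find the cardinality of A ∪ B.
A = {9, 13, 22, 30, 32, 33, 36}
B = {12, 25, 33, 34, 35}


Set A = {9, 13, 22, 30, 32, 33, 36}, |A| = 7
Set B = {12, 25, 33, 34, 35}, |B| = 5
A ∩ B = {33}, |A ∩ B| = 1
|A ∪ B| = |A| + |B| - |A ∩ B| = 7 + 5 - 1 = 11

11


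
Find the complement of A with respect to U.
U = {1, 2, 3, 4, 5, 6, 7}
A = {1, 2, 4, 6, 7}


Universal set U = {1, 2, 3, 4, 5, 6, 7}
Set A = {1, 2, 4, 6, 7}
A' = U \ A = elements in U but not in A
Checking each element of U:
1 (in A, exclude), 2 (in A, exclude), 3 (not in A, include), 4 (in A, exclude), 5 (not in A, include), 6 (in A, exclude), 7 (in A, exclude)
A' = {3, 5}

{3, 5}


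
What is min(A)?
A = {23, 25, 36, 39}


Set A = {23, 25, 36, 39}
Elements in ascending order: 23, 25, 36, 39
The smallest element is 23.

23


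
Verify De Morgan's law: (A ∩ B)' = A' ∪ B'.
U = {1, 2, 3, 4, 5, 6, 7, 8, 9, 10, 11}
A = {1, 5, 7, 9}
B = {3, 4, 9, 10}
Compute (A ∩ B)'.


U = {1, 2, 3, 4, 5, 6, 7, 8, 9, 10, 11}
A = {1, 5, 7, 9}, B = {3, 4, 9, 10}
A ∩ B = {9}
(A ∩ B)' = U \ (A ∩ B) = {1, 2, 3, 4, 5, 6, 7, 8, 10, 11}
Verification via A' ∪ B': A' = {2, 3, 4, 6, 8, 10, 11}, B' = {1, 2, 5, 6, 7, 8, 11}
A' ∪ B' = {1, 2, 3, 4, 5, 6, 7, 8, 10, 11} ✓

{1, 2, 3, 4, 5, 6, 7, 8, 10, 11}


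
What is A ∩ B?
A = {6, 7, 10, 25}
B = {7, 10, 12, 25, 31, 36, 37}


Set A = {6, 7, 10, 25}
Set B = {7, 10, 12, 25, 31, 36, 37}
A ∩ B includes only elements in both sets.
Check each element of A against B:
6 ✗, 7 ✓, 10 ✓, 25 ✓
A ∩ B = {7, 10, 25}

{7, 10, 25}


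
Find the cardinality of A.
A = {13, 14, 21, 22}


Set A = {13, 14, 21, 22}
Listing elements: 13, 14, 21, 22
Counting: 4 elements
|A| = 4

4


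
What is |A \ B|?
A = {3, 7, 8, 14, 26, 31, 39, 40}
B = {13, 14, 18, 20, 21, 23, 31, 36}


Set A = {3, 7, 8, 14, 26, 31, 39, 40}
Set B = {13, 14, 18, 20, 21, 23, 31, 36}
A \ B = {3, 7, 8, 26, 39, 40}
|A \ B| = 6

6


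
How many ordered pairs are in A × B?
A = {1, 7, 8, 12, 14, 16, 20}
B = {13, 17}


Set A = {1, 7, 8, 12, 14, 16, 20} has 7 elements.
Set B = {13, 17} has 2 elements.
|A × B| = |A| × |B| = 7 × 2 = 14

14


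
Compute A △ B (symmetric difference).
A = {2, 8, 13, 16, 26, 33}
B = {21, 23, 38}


Set A = {2, 8, 13, 16, 26, 33}
Set B = {21, 23, 38}
A △ B = (A \ B) ∪ (B \ A)
Elements in A but not B: {2, 8, 13, 16, 26, 33}
Elements in B but not A: {21, 23, 38}
A △ B = {2, 8, 13, 16, 21, 23, 26, 33, 38}

{2, 8, 13, 16, 21, 23, 26, 33, 38}


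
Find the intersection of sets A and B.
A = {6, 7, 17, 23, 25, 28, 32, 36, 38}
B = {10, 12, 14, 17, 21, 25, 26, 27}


Set A = {6, 7, 17, 23, 25, 28, 32, 36, 38}
Set B = {10, 12, 14, 17, 21, 25, 26, 27}
A ∩ B includes only elements in both sets.
Check each element of A against B:
6 ✗, 7 ✗, 17 ✓, 23 ✗, 25 ✓, 28 ✗, 32 ✗, 36 ✗, 38 ✗
A ∩ B = {17, 25}

{17, 25}


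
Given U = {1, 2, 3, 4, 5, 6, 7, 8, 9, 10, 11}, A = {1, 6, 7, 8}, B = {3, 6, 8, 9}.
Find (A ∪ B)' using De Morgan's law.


U = {1, 2, 3, 4, 5, 6, 7, 8, 9, 10, 11}
A = {1, 6, 7, 8}, B = {3, 6, 8, 9}
A ∪ B = {1, 3, 6, 7, 8, 9}
(A ∪ B)' = U \ (A ∪ B) = {2, 4, 5, 10, 11}
Verification via A' ∩ B': A' = {2, 3, 4, 5, 9, 10, 11}, B' = {1, 2, 4, 5, 7, 10, 11}
A' ∩ B' = {2, 4, 5, 10, 11} ✓

{2, 4, 5, 10, 11}


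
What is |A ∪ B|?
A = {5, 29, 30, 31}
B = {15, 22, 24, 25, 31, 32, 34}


Set A = {5, 29, 30, 31}, |A| = 4
Set B = {15, 22, 24, 25, 31, 32, 34}, |B| = 7
A ∩ B = {31}, |A ∩ B| = 1
|A ∪ B| = |A| + |B| - |A ∩ B| = 4 + 7 - 1 = 10

10


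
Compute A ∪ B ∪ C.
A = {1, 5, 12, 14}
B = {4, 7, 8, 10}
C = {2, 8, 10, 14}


Set A = {1, 5, 12, 14}
Set B = {4, 7, 8, 10}
Set C = {2, 8, 10, 14}
First, A ∪ B = {1, 4, 5, 7, 8, 10, 12, 14}
Then, (A ∪ B) ∪ C = {1, 2, 4, 5, 7, 8, 10, 12, 14}

{1, 2, 4, 5, 7, 8, 10, 12, 14}


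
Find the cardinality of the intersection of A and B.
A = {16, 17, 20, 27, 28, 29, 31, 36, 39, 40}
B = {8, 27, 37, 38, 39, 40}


Set A = {16, 17, 20, 27, 28, 29, 31, 36, 39, 40}
Set B = {8, 27, 37, 38, 39, 40}
A ∩ B = {27, 39, 40}
|A ∩ B| = 3

3


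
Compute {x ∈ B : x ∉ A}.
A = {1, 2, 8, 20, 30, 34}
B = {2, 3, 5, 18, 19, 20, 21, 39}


Set A = {1, 2, 8, 20, 30, 34}
Set B = {2, 3, 5, 18, 19, 20, 21, 39}
Check each element of B against A:
2 ∈ A, 3 ∉ A (include), 5 ∉ A (include), 18 ∉ A (include), 19 ∉ A (include), 20 ∈ A, 21 ∉ A (include), 39 ∉ A (include)
Elements of B not in A: {3, 5, 18, 19, 21, 39}

{3, 5, 18, 19, 21, 39}


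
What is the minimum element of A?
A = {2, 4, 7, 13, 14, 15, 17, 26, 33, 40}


Set A = {2, 4, 7, 13, 14, 15, 17, 26, 33, 40}
Elements in ascending order: 2, 4, 7, 13, 14, 15, 17, 26, 33, 40
The smallest element is 2.

2


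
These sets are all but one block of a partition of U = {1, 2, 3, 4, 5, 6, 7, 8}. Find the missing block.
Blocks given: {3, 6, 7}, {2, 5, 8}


U = {1, 2, 3, 4, 5, 6, 7, 8}
Shown blocks: {3, 6, 7}, {2, 5, 8}
A partition's blocks are pairwise disjoint and cover U, so the missing block = U \ (union of shown blocks).
Union of shown blocks: {2, 3, 5, 6, 7, 8}
Missing block = U \ (union) = {1, 4}

{1, 4}


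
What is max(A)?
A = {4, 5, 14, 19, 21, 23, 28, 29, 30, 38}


Set A = {4, 5, 14, 19, 21, 23, 28, 29, 30, 38}
Elements in ascending order: 4, 5, 14, 19, 21, 23, 28, 29, 30, 38
The largest element is 38.

38


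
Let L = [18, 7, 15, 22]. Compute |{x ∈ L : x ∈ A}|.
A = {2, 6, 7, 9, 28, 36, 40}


Set A = {2, 6, 7, 9, 28, 36, 40}
Candidates: [18, 7, 15, 22]
Check each candidate:
18 ∉ A, 7 ∈ A, 15 ∉ A, 22 ∉ A
Count of candidates in A: 1

1


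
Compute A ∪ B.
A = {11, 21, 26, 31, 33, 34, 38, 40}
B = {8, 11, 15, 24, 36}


Set A = {11, 21, 26, 31, 33, 34, 38, 40}
Set B = {8, 11, 15, 24, 36}
A ∪ B includes all elements in either set.
Elements from A: {11, 21, 26, 31, 33, 34, 38, 40}
Elements from B not already included: {8, 15, 24, 36}
A ∪ B = {8, 11, 15, 21, 24, 26, 31, 33, 34, 36, 38, 40}

{8, 11, 15, 21, 24, 26, 31, 33, 34, 36, 38, 40}


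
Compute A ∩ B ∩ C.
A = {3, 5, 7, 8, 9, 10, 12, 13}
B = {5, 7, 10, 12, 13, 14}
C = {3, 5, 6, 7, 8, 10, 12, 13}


Set A = {3, 5, 7, 8, 9, 10, 12, 13}
Set B = {5, 7, 10, 12, 13, 14}
Set C = {3, 5, 6, 7, 8, 10, 12, 13}
First, A ∩ B = {5, 7, 10, 12, 13}
Then, (A ∩ B) ∩ C = {5, 7, 10, 12, 13}

{5, 7, 10, 12, 13}


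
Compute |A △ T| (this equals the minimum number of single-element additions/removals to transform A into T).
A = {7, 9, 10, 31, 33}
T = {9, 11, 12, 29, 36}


Set A = {7, 9, 10, 31, 33}
Set T = {9, 11, 12, 29, 36}
Elements to remove from A (in A, not in T): {7, 10, 31, 33} → 4 removals
Elements to add to A (in T, not in A): {11, 12, 29, 36} → 4 additions
Total edits = 4 + 4 = 8

8


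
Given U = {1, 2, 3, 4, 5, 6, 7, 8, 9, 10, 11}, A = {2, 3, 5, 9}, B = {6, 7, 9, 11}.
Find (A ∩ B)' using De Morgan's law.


U = {1, 2, 3, 4, 5, 6, 7, 8, 9, 10, 11}
A = {2, 3, 5, 9}, B = {6, 7, 9, 11}
A ∩ B = {9}
(A ∩ B)' = U \ (A ∩ B) = {1, 2, 3, 4, 5, 6, 7, 8, 10, 11}
Verification via A' ∪ B': A' = {1, 4, 6, 7, 8, 10, 11}, B' = {1, 2, 3, 4, 5, 8, 10}
A' ∪ B' = {1, 2, 3, 4, 5, 6, 7, 8, 10, 11} ✓

{1, 2, 3, 4, 5, 6, 7, 8, 10, 11}


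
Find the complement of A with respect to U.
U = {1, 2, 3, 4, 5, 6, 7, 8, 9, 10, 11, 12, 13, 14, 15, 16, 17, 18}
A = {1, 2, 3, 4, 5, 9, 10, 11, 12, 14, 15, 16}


Universal set U = {1, 2, 3, 4, 5, 6, 7, 8, 9, 10, 11, 12, 13, 14, 15, 16, 17, 18}
Set A = {1, 2, 3, 4, 5, 9, 10, 11, 12, 14, 15, 16}
A' = U \ A = elements in U but not in A
Checking each element of U:
1 (in A, exclude), 2 (in A, exclude), 3 (in A, exclude), 4 (in A, exclude), 5 (in A, exclude), 6 (not in A, include), 7 (not in A, include), 8 (not in A, include), 9 (in A, exclude), 10 (in A, exclude), 11 (in A, exclude), 12 (in A, exclude), 13 (not in A, include), 14 (in A, exclude), 15 (in A, exclude), 16 (in A, exclude), 17 (not in A, include), 18 (not in A, include)
A' = {6, 7, 8, 13, 17, 18}

{6, 7, 8, 13, 17, 18}


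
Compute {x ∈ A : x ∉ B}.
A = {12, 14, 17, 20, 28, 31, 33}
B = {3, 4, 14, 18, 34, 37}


Set A = {12, 14, 17, 20, 28, 31, 33}
Set B = {3, 4, 14, 18, 34, 37}
Check each element of A against B:
12 ∉ B (include), 14 ∈ B, 17 ∉ B (include), 20 ∉ B (include), 28 ∉ B (include), 31 ∉ B (include), 33 ∉ B (include)
Elements of A not in B: {12, 17, 20, 28, 31, 33}

{12, 17, 20, 28, 31, 33}


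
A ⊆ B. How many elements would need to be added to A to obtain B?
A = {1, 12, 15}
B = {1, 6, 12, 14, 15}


Set A = {1, 12, 15}, |A| = 3
Set B = {1, 6, 12, 14, 15}, |B| = 5
Since A ⊆ B: B \ A = {6, 14}
|B| - |A| = 5 - 3 = 2

2


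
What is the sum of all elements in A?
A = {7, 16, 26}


Set A = {7, 16, 26}
Sum = 7 + 16 + 26 = 49

49


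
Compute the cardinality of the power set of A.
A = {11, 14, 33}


Set A = {11, 14, 33}
|A| = 3
The power set P(A) contains all subsets of A.
|P(A)| = 2^|A| = 2^3 = 8

8


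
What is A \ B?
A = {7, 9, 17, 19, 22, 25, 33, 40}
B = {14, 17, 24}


Set A = {7, 9, 17, 19, 22, 25, 33, 40}
Set B = {14, 17, 24}
A \ B includes elements in A that are not in B.
Check each element of A:
7 (not in B, keep), 9 (not in B, keep), 17 (in B, remove), 19 (not in B, keep), 22 (not in B, keep), 25 (not in B, keep), 33 (not in B, keep), 40 (not in B, keep)
A \ B = {7, 9, 19, 22, 25, 33, 40}

{7, 9, 19, 22, 25, 33, 40}


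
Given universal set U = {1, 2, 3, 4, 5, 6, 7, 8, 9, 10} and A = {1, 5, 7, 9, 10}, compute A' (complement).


Universal set U = {1, 2, 3, 4, 5, 6, 7, 8, 9, 10}
Set A = {1, 5, 7, 9, 10}
A' = U \ A = elements in U but not in A
Checking each element of U:
1 (in A, exclude), 2 (not in A, include), 3 (not in A, include), 4 (not in A, include), 5 (in A, exclude), 6 (not in A, include), 7 (in A, exclude), 8 (not in A, include), 9 (in A, exclude), 10 (in A, exclude)
A' = {2, 3, 4, 6, 8}

{2, 3, 4, 6, 8}


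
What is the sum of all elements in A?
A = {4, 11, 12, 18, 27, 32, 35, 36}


Set A = {4, 11, 12, 18, 27, 32, 35, 36}
Sum = 4 + 11 + 12 + 18 + 27 + 32 + 35 + 36 = 175

175


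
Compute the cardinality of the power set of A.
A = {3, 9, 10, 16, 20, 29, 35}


Set A = {3, 9, 10, 16, 20, 29, 35}
|A| = 7
The power set P(A) contains all subsets of A.
|P(A)| = 2^|A| = 2^7 = 128

128


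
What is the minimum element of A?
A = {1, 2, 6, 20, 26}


Set A = {1, 2, 6, 20, 26}
Elements in ascending order: 1, 2, 6, 20, 26
The smallest element is 1.

1


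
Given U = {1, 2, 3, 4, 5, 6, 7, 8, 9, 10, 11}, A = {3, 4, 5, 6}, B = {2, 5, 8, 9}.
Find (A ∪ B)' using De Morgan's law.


U = {1, 2, 3, 4, 5, 6, 7, 8, 9, 10, 11}
A = {3, 4, 5, 6}, B = {2, 5, 8, 9}
A ∪ B = {2, 3, 4, 5, 6, 8, 9}
(A ∪ B)' = U \ (A ∪ B) = {1, 7, 10, 11}
Verification via A' ∩ B': A' = {1, 2, 7, 8, 9, 10, 11}, B' = {1, 3, 4, 6, 7, 10, 11}
A' ∩ B' = {1, 7, 10, 11} ✓

{1, 7, 10, 11}


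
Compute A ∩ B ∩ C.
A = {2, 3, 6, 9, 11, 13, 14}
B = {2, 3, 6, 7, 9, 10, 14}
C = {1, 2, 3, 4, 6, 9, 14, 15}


Set A = {2, 3, 6, 9, 11, 13, 14}
Set B = {2, 3, 6, 7, 9, 10, 14}
Set C = {1, 2, 3, 4, 6, 9, 14, 15}
First, A ∩ B = {2, 3, 6, 9, 14}
Then, (A ∩ B) ∩ C = {2, 3, 6, 9, 14}

{2, 3, 6, 9, 14}


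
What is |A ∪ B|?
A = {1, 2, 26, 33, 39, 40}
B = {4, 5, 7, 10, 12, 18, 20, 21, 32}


Set A = {1, 2, 26, 33, 39, 40}, |A| = 6
Set B = {4, 5, 7, 10, 12, 18, 20, 21, 32}, |B| = 9
A ∩ B = {}, |A ∩ B| = 0
|A ∪ B| = |A| + |B| - |A ∩ B| = 6 + 9 - 0 = 15

15


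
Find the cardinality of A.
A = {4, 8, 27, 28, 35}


Set A = {4, 8, 27, 28, 35}
Listing elements: 4, 8, 27, 28, 35
Counting: 5 elements
|A| = 5

5


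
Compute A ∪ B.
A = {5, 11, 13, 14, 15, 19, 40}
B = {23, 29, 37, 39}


Set A = {5, 11, 13, 14, 15, 19, 40}
Set B = {23, 29, 37, 39}
A ∪ B includes all elements in either set.
Elements from A: {5, 11, 13, 14, 15, 19, 40}
Elements from B not already included: {23, 29, 37, 39}
A ∪ B = {5, 11, 13, 14, 15, 19, 23, 29, 37, 39, 40}

{5, 11, 13, 14, 15, 19, 23, 29, 37, 39, 40}


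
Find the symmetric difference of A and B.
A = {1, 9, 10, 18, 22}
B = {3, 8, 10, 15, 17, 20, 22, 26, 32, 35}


Set A = {1, 9, 10, 18, 22}
Set B = {3, 8, 10, 15, 17, 20, 22, 26, 32, 35}
A △ B = (A \ B) ∪ (B \ A)
Elements in A but not B: {1, 9, 18}
Elements in B but not A: {3, 8, 15, 17, 20, 26, 32, 35}
A △ B = {1, 3, 8, 9, 15, 17, 18, 20, 26, 32, 35}

{1, 3, 8, 9, 15, 17, 18, 20, 26, 32, 35}


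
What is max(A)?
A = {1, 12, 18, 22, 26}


Set A = {1, 12, 18, 22, 26}
Elements in ascending order: 1, 12, 18, 22, 26
The largest element is 26.

26


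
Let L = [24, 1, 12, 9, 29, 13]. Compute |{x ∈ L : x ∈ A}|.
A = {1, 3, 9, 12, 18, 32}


Set A = {1, 3, 9, 12, 18, 32}
Candidates: [24, 1, 12, 9, 29, 13]
Check each candidate:
24 ∉ A, 1 ∈ A, 12 ∈ A, 9 ∈ A, 29 ∉ A, 13 ∉ A
Count of candidates in A: 3

3


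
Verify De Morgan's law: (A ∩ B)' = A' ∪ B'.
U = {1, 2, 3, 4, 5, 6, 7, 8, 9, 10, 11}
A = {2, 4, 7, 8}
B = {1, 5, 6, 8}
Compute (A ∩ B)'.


U = {1, 2, 3, 4, 5, 6, 7, 8, 9, 10, 11}
A = {2, 4, 7, 8}, B = {1, 5, 6, 8}
A ∩ B = {8}
(A ∩ B)' = U \ (A ∩ B) = {1, 2, 3, 4, 5, 6, 7, 9, 10, 11}
Verification via A' ∪ B': A' = {1, 3, 5, 6, 9, 10, 11}, B' = {2, 3, 4, 7, 9, 10, 11}
A' ∪ B' = {1, 2, 3, 4, 5, 6, 7, 9, 10, 11} ✓

{1, 2, 3, 4, 5, 6, 7, 9, 10, 11}


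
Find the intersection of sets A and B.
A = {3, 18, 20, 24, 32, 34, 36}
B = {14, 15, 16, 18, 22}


Set A = {3, 18, 20, 24, 32, 34, 36}
Set B = {14, 15, 16, 18, 22}
A ∩ B includes only elements in both sets.
Check each element of A against B:
3 ✗, 18 ✓, 20 ✗, 24 ✗, 32 ✗, 34 ✗, 36 ✗
A ∩ B = {18}

{18}


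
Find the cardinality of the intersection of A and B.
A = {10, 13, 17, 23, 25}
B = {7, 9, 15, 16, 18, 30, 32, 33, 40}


Set A = {10, 13, 17, 23, 25}
Set B = {7, 9, 15, 16, 18, 30, 32, 33, 40}
A ∩ B = {}
|A ∩ B| = 0

0


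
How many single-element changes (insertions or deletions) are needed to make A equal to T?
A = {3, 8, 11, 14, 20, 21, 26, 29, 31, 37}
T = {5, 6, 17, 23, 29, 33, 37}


Set A = {3, 8, 11, 14, 20, 21, 26, 29, 31, 37}
Set T = {5, 6, 17, 23, 29, 33, 37}
Elements to remove from A (in A, not in T): {3, 8, 11, 14, 20, 21, 26, 31} → 8 removals
Elements to add to A (in T, not in A): {5, 6, 17, 23, 33} → 5 additions
Total edits = 8 + 5 = 13

13


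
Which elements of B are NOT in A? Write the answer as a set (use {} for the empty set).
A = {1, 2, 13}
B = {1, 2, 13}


Set A = {1, 2, 13}
Set B = {1, 2, 13}
Check each element of B against A:
1 ∈ A, 2 ∈ A, 13 ∈ A
Elements of B not in A: {}

{}


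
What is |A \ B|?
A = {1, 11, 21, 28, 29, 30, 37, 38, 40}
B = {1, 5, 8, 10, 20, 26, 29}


Set A = {1, 11, 21, 28, 29, 30, 37, 38, 40}
Set B = {1, 5, 8, 10, 20, 26, 29}
A \ B = {11, 21, 28, 30, 37, 38, 40}
|A \ B| = 7

7


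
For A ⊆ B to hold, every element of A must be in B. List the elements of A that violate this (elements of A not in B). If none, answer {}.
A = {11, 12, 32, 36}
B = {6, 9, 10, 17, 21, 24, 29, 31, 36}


Set A = {11, 12, 32, 36}
Set B = {6, 9, 10, 17, 21, 24, 29, 31, 36}
Check each element of A against B:
11 ∉ B (include), 12 ∉ B (include), 32 ∉ B (include), 36 ∈ B
Elements of A not in B: {11, 12, 32}

{11, 12, 32}


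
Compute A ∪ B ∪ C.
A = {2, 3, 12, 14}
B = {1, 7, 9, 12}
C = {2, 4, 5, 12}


Set A = {2, 3, 12, 14}
Set B = {1, 7, 9, 12}
Set C = {2, 4, 5, 12}
First, A ∪ B = {1, 2, 3, 7, 9, 12, 14}
Then, (A ∪ B) ∪ C = {1, 2, 3, 4, 5, 7, 9, 12, 14}

{1, 2, 3, 4, 5, 7, 9, 12, 14}


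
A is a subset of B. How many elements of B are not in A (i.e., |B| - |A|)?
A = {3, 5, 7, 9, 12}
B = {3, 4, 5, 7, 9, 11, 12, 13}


Set A = {3, 5, 7, 9, 12}, |A| = 5
Set B = {3, 4, 5, 7, 9, 11, 12, 13}, |B| = 8
Since A ⊆ B: B \ A = {4, 11, 13}
|B| - |A| = 8 - 5 = 3

3


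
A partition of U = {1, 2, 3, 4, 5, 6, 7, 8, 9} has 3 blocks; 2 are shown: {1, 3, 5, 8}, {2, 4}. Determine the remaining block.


U = {1, 2, 3, 4, 5, 6, 7, 8, 9}
Shown blocks: {1, 3, 5, 8}, {2, 4}
A partition's blocks are pairwise disjoint and cover U, so the missing block = U \ (union of shown blocks).
Union of shown blocks: {1, 2, 3, 4, 5, 8}
Missing block = U \ (union) = {6, 7, 9}

{6, 7, 9}


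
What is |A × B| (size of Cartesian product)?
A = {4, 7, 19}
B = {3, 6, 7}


Set A = {4, 7, 19} has 3 elements.
Set B = {3, 6, 7} has 3 elements.
|A × B| = |A| × |B| = 3 × 3 = 9

9


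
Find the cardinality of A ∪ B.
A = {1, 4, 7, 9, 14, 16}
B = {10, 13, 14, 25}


Set A = {1, 4, 7, 9, 14, 16}, |A| = 6
Set B = {10, 13, 14, 25}, |B| = 4
A ∩ B = {14}, |A ∩ B| = 1
|A ∪ B| = |A| + |B| - |A ∩ B| = 6 + 4 - 1 = 9

9


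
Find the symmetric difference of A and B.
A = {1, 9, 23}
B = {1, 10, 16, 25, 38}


Set A = {1, 9, 23}
Set B = {1, 10, 16, 25, 38}
A △ B = (A \ B) ∪ (B \ A)
Elements in A but not B: {9, 23}
Elements in B but not A: {10, 16, 25, 38}
A △ B = {9, 10, 16, 23, 25, 38}

{9, 10, 16, 23, 25, 38}


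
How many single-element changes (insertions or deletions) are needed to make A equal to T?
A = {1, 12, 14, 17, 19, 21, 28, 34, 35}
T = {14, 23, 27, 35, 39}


Set A = {1, 12, 14, 17, 19, 21, 28, 34, 35}
Set T = {14, 23, 27, 35, 39}
Elements to remove from A (in A, not in T): {1, 12, 17, 19, 21, 28, 34} → 7 removals
Elements to add to A (in T, not in A): {23, 27, 39} → 3 additions
Total edits = 7 + 3 = 10

10


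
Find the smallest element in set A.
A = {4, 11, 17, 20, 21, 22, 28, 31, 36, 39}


Set A = {4, 11, 17, 20, 21, 22, 28, 31, 36, 39}
Elements in ascending order: 4, 11, 17, 20, 21, 22, 28, 31, 36, 39
The smallest element is 4.

4


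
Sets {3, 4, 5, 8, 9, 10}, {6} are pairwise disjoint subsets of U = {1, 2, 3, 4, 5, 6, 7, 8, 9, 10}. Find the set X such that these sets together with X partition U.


U = {1, 2, 3, 4, 5, 6, 7, 8, 9, 10}
Shown blocks: {3, 4, 5, 8, 9, 10}, {6}
A partition's blocks are pairwise disjoint and cover U, so the missing block = U \ (union of shown blocks).
Union of shown blocks: {3, 4, 5, 6, 8, 9, 10}
Missing block = U \ (union) = {1, 2, 7}

{1, 2, 7}


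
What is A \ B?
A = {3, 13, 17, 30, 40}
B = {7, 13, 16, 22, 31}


Set A = {3, 13, 17, 30, 40}
Set B = {7, 13, 16, 22, 31}
A \ B includes elements in A that are not in B.
Check each element of A:
3 (not in B, keep), 13 (in B, remove), 17 (not in B, keep), 30 (not in B, keep), 40 (not in B, keep)
A \ B = {3, 17, 30, 40}

{3, 17, 30, 40}


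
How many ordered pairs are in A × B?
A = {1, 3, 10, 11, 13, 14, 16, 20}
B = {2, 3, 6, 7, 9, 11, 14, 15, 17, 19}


Set A = {1, 3, 10, 11, 13, 14, 16, 20} has 8 elements.
Set B = {2, 3, 6, 7, 9, 11, 14, 15, 17, 19} has 10 elements.
|A × B| = |A| × |B| = 8 × 10 = 80

80


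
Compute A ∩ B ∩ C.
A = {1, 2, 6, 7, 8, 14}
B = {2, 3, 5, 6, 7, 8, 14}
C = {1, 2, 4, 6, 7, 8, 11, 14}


Set A = {1, 2, 6, 7, 8, 14}
Set B = {2, 3, 5, 6, 7, 8, 14}
Set C = {1, 2, 4, 6, 7, 8, 11, 14}
First, A ∩ B = {2, 6, 7, 8, 14}
Then, (A ∩ B) ∩ C = {2, 6, 7, 8, 14}

{2, 6, 7, 8, 14}


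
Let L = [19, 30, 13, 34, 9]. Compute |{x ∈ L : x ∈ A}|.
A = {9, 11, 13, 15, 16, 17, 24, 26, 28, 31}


Set A = {9, 11, 13, 15, 16, 17, 24, 26, 28, 31}
Candidates: [19, 30, 13, 34, 9]
Check each candidate:
19 ∉ A, 30 ∉ A, 13 ∈ A, 34 ∉ A, 9 ∈ A
Count of candidates in A: 2

2


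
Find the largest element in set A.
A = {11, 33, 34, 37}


Set A = {11, 33, 34, 37}
Elements in ascending order: 11, 33, 34, 37
The largest element is 37.

37


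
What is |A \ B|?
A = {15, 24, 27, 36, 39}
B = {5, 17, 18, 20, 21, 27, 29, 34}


Set A = {15, 24, 27, 36, 39}
Set B = {5, 17, 18, 20, 21, 27, 29, 34}
A \ B = {15, 24, 36, 39}
|A \ B| = 4

4


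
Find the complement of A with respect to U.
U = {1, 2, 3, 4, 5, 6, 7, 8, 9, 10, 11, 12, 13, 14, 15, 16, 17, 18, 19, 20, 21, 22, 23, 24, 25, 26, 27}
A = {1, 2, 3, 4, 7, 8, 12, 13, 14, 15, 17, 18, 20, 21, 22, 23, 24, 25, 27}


Universal set U = {1, 2, 3, 4, 5, 6, 7, 8, 9, 10, 11, 12, 13, 14, 15, 16, 17, 18, 19, 20, 21, 22, 23, 24, 25, 26, 27}
Set A = {1, 2, 3, 4, 7, 8, 12, 13, 14, 15, 17, 18, 20, 21, 22, 23, 24, 25, 27}
A' = U \ A = elements in U but not in A
Checking each element of U:
1 (in A, exclude), 2 (in A, exclude), 3 (in A, exclude), 4 (in A, exclude), 5 (not in A, include), 6 (not in A, include), 7 (in A, exclude), 8 (in A, exclude), 9 (not in A, include), 10 (not in A, include), 11 (not in A, include), 12 (in A, exclude), 13 (in A, exclude), 14 (in A, exclude), 15 (in A, exclude), 16 (not in A, include), 17 (in A, exclude), 18 (in A, exclude), 19 (not in A, include), 20 (in A, exclude), 21 (in A, exclude), 22 (in A, exclude), 23 (in A, exclude), 24 (in A, exclude), 25 (in A, exclude), 26 (not in A, include), 27 (in A, exclude)
A' = {5, 6, 9, 10, 11, 16, 19, 26}

{5, 6, 9, 10, 11, 16, 19, 26}


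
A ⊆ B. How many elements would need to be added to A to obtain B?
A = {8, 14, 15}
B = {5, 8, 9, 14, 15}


Set A = {8, 14, 15}, |A| = 3
Set B = {5, 8, 9, 14, 15}, |B| = 5
Since A ⊆ B: B \ A = {5, 9}
|B| - |A| = 5 - 3 = 2

2


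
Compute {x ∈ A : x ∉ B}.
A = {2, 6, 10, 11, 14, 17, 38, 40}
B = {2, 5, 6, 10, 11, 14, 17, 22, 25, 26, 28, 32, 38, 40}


Set A = {2, 6, 10, 11, 14, 17, 38, 40}
Set B = {2, 5, 6, 10, 11, 14, 17, 22, 25, 26, 28, 32, 38, 40}
Check each element of A against B:
2 ∈ B, 6 ∈ B, 10 ∈ B, 11 ∈ B, 14 ∈ B, 17 ∈ B, 38 ∈ B, 40 ∈ B
Elements of A not in B: {}

{}


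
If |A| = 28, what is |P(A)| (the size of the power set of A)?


The set has 28 elements.
The power set contains all possible subsets.
|P(A)| = 2^|A| = 2^28 = 268435456

268435456


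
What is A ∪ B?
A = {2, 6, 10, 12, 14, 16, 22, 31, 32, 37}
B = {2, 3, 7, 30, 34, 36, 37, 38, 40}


Set A = {2, 6, 10, 12, 14, 16, 22, 31, 32, 37}
Set B = {2, 3, 7, 30, 34, 36, 37, 38, 40}
A ∪ B includes all elements in either set.
Elements from A: {2, 6, 10, 12, 14, 16, 22, 31, 32, 37}
Elements from B not already included: {3, 7, 30, 34, 36, 38, 40}
A ∪ B = {2, 3, 6, 7, 10, 12, 14, 16, 22, 30, 31, 32, 34, 36, 37, 38, 40}

{2, 3, 6, 7, 10, 12, 14, 16, 22, 30, 31, 32, 34, 36, 37, 38, 40}


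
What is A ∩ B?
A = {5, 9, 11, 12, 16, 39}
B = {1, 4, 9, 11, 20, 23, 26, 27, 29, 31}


Set A = {5, 9, 11, 12, 16, 39}
Set B = {1, 4, 9, 11, 20, 23, 26, 27, 29, 31}
A ∩ B includes only elements in both sets.
Check each element of A against B:
5 ✗, 9 ✓, 11 ✓, 12 ✗, 16 ✗, 39 ✗
A ∩ B = {9, 11}

{9, 11}


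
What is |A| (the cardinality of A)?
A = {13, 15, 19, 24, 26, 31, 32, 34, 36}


Set A = {13, 15, 19, 24, 26, 31, 32, 34, 36}
Listing elements: 13, 15, 19, 24, 26, 31, 32, 34, 36
Counting: 9 elements
|A| = 9

9


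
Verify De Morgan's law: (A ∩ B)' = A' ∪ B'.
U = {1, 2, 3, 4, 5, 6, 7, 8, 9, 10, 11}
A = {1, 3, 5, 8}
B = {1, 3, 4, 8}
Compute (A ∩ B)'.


U = {1, 2, 3, 4, 5, 6, 7, 8, 9, 10, 11}
A = {1, 3, 5, 8}, B = {1, 3, 4, 8}
A ∩ B = {1, 3, 8}
(A ∩ B)' = U \ (A ∩ B) = {2, 4, 5, 6, 7, 9, 10, 11}
Verification via A' ∪ B': A' = {2, 4, 6, 7, 9, 10, 11}, B' = {2, 5, 6, 7, 9, 10, 11}
A' ∪ B' = {2, 4, 5, 6, 7, 9, 10, 11} ✓

{2, 4, 5, 6, 7, 9, 10, 11}


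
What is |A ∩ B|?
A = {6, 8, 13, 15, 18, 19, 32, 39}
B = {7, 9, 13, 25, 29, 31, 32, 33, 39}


Set A = {6, 8, 13, 15, 18, 19, 32, 39}
Set B = {7, 9, 13, 25, 29, 31, 32, 33, 39}
A ∩ B = {13, 32, 39}
|A ∩ B| = 3

3


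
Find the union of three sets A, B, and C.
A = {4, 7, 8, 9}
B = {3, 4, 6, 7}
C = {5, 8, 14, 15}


Set A = {4, 7, 8, 9}
Set B = {3, 4, 6, 7}
Set C = {5, 8, 14, 15}
First, A ∪ B = {3, 4, 6, 7, 8, 9}
Then, (A ∪ B) ∪ C = {3, 4, 5, 6, 7, 8, 9, 14, 15}

{3, 4, 5, 6, 7, 8, 9, 14, 15}


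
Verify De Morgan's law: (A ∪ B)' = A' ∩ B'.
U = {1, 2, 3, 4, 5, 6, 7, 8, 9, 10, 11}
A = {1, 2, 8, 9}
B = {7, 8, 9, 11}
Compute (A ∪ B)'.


U = {1, 2, 3, 4, 5, 6, 7, 8, 9, 10, 11}
A = {1, 2, 8, 9}, B = {7, 8, 9, 11}
A ∪ B = {1, 2, 7, 8, 9, 11}
(A ∪ B)' = U \ (A ∪ B) = {3, 4, 5, 6, 10}
Verification via A' ∩ B': A' = {3, 4, 5, 6, 7, 10, 11}, B' = {1, 2, 3, 4, 5, 6, 10}
A' ∩ B' = {3, 4, 5, 6, 10} ✓

{3, 4, 5, 6, 10}


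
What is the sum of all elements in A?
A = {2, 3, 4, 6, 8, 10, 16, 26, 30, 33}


Set A = {2, 3, 4, 6, 8, 10, 16, 26, 30, 33}
Sum = 2 + 3 + 4 + 6 + 8 + 10 + 16 + 26 + 30 + 33 = 138

138


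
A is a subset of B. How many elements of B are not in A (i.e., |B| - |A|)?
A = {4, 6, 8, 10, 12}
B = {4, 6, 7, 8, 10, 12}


Set A = {4, 6, 8, 10, 12}, |A| = 5
Set B = {4, 6, 7, 8, 10, 12}, |B| = 6
Since A ⊆ B: B \ A = {7}
|B| - |A| = 6 - 5 = 1

1


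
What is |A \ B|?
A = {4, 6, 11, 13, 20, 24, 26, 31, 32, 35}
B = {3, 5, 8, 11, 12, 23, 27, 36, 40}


Set A = {4, 6, 11, 13, 20, 24, 26, 31, 32, 35}
Set B = {3, 5, 8, 11, 12, 23, 27, 36, 40}
A \ B = {4, 6, 13, 20, 24, 26, 31, 32, 35}
|A \ B| = 9

9


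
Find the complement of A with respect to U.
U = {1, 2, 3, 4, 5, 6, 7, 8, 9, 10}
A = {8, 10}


Universal set U = {1, 2, 3, 4, 5, 6, 7, 8, 9, 10}
Set A = {8, 10}
A' = U \ A = elements in U but not in A
Checking each element of U:
1 (not in A, include), 2 (not in A, include), 3 (not in A, include), 4 (not in A, include), 5 (not in A, include), 6 (not in A, include), 7 (not in A, include), 8 (in A, exclude), 9 (not in A, include), 10 (in A, exclude)
A' = {1, 2, 3, 4, 5, 6, 7, 9}

{1, 2, 3, 4, 5, 6, 7, 9}


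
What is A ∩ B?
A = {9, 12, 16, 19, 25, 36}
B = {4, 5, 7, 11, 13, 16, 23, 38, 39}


Set A = {9, 12, 16, 19, 25, 36}
Set B = {4, 5, 7, 11, 13, 16, 23, 38, 39}
A ∩ B includes only elements in both sets.
Check each element of A against B:
9 ✗, 12 ✗, 16 ✓, 19 ✗, 25 ✗, 36 ✗
A ∩ B = {16}

{16}


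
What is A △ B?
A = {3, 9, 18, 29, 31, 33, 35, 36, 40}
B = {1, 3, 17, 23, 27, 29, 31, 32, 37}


Set A = {3, 9, 18, 29, 31, 33, 35, 36, 40}
Set B = {1, 3, 17, 23, 27, 29, 31, 32, 37}
A △ B = (A \ B) ∪ (B \ A)
Elements in A but not B: {9, 18, 33, 35, 36, 40}
Elements in B but not A: {1, 17, 23, 27, 32, 37}
A △ B = {1, 9, 17, 18, 23, 27, 32, 33, 35, 36, 37, 40}

{1, 9, 17, 18, 23, 27, 32, 33, 35, 36, 37, 40}


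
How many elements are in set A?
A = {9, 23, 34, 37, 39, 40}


Set A = {9, 23, 34, 37, 39, 40}
Listing elements: 9, 23, 34, 37, 39, 40
Counting: 6 elements
|A| = 6

6


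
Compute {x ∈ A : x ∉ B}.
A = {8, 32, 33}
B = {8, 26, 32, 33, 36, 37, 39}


Set A = {8, 32, 33}
Set B = {8, 26, 32, 33, 36, 37, 39}
Check each element of A against B:
8 ∈ B, 32 ∈ B, 33 ∈ B
Elements of A not in B: {}

{}


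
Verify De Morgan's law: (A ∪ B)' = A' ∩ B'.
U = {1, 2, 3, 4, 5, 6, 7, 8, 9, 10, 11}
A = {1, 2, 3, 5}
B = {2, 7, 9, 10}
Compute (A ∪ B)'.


U = {1, 2, 3, 4, 5, 6, 7, 8, 9, 10, 11}
A = {1, 2, 3, 5}, B = {2, 7, 9, 10}
A ∪ B = {1, 2, 3, 5, 7, 9, 10}
(A ∪ B)' = U \ (A ∪ B) = {4, 6, 8, 11}
Verification via A' ∩ B': A' = {4, 6, 7, 8, 9, 10, 11}, B' = {1, 3, 4, 5, 6, 8, 11}
A' ∩ B' = {4, 6, 8, 11} ✓

{4, 6, 8, 11}


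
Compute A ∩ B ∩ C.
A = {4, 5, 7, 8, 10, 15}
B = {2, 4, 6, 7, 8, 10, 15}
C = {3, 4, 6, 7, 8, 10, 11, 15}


Set A = {4, 5, 7, 8, 10, 15}
Set B = {2, 4, 6, 7, 8, 10, 15}
Set C = {3, 4, 6, 7, 8, 10, 11, 15}
First, A ∩ B = {4, 7, 8, 10, 15}
Then, (A ∩ B) ∩ C = {4, 7, 8, 10, 15}

{4, 7, 8, 10, 15}


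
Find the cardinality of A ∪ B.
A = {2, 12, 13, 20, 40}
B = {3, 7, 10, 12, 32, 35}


Set A = {2, 12, 13, 20, 40}, |A| = 5
Set B = {3, 7, 10, 12, 32, 35}, |B| = 6
A ∩ B = {12}, |A ∩ B| = 1
|A ∪ B| = |A| + |B| - |A ∩ B| = 5 + 6 - 1 = 10

10


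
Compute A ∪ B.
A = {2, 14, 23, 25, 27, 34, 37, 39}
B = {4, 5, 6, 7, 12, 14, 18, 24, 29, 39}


Set A = {2, 14, 23, 25, 27, 34, 37, 39}
Set B = {4, 5, 6, 7, 12, 14, 18, 24, 29, 39}
A ∪ B includes all elements in either set.
Elements from A: {2, 14, 23, 25, 27, 34, 37, 39}
Elements from B not already included: {4, 5, 6, 7, 12, 18, 24, 29}
A ∪ B = {2, 4, 5, 6, 7, 12, 14, 18, 23, 24, 25, 27, 29, 34, 37, 39}

{2, 4, 5, 6, 7, 12, 14, 18, 23, 24, 25, 27, 29, 34, 37, 39}


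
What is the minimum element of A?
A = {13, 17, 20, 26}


Set A = {13, 17, 20, 26}
Elements in ascending order: 13, 17, 20, 26
The smallest element is 13.

13


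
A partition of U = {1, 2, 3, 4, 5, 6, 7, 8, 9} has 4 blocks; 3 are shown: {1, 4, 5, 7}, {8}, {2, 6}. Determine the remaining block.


U = {1, 2, 3, 4, 5, 6, 7, 8, 9}
Shown blocks: {1, 4, 5, 7}, {8}, {2, 6}
A partition's blocks are pairwise disjoint and cover U, so the missing block = U \ (union of shown blocks).
Union of shown blocks: {1, 2, 4, 5, 6, 7, 8}
Missing block = U \ (union) = {3, 9}

{3, 9}


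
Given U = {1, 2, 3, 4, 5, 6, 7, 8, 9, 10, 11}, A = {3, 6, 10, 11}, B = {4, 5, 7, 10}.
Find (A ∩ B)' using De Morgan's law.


U = {1, 2, 3, 4, 5, 6, 7, 8, 9, 10, 11}
A = {3, 6, 10, 11}, B = {4, 5, 7, 10}
A ∩ B = {10}
(A ∩ B)' = U \ (A ∩ B) = {1, 2, 3, 4, 5, 6, 7, 8, 9, 11}
Verification via A' ∪ B': A' = {1, 2, 4, 5, 7, 8, 9}, B' = {1, 2, 3, 6, 8, 9, 11}
A' ∪ B' = {1, 2, 3, 4, 5, 6, 7, 8, 9, 11} ✓

{1, 2, 3, 4, 5, 6, 7, 8, 9, 11}
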